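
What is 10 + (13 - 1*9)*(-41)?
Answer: -154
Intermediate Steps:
10 + (13 - 1*9)*(-41) = 10 + (13 - 9)*(-41) = 10 + 4*(-41) = 10 - 164 = -154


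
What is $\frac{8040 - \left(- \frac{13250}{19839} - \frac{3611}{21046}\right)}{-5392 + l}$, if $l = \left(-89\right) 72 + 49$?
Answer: $- \frac{197488500817}{288612574182} \approx -0.68427$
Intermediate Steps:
$l = -6359$ ($l = -6408 + 49 = -6359$)
$\frac{8040 - \left(- \frac{13250}{19839} - \frac{3611}{21046}\right)}{-5392 + l} = \frac{8040 - \left(- \frac{13250}{19839} - \frac{3611}{21046}\right)}{-5392 - 6359} = \frac{8040 - - \frac{20617537}{24560682}}{-11751} = \left(8040 + \left(\frac{13250}{19839} + \frac{3611}{21046}\right)\right) \left(- \frac{1}{11751}\right) = \left(8040 + \frac{20617537}{24560682}\right) \left(- \frac{1}{11751}\right) = \frac{197488500817}{24560682} \left(- \frac{1}{11751}\right) = - \frac{197488500817}{288612574182}$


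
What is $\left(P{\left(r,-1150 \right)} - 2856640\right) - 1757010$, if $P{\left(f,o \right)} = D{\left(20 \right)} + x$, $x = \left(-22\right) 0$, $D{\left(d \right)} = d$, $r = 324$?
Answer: $-4613630$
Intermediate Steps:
$x = 0$
$P{\left(f,o \right)} = 20$ ($P{\left(f,o \right)} = 20 + 0 = 20$)
$\left(P{\left(r,-1150 \right)} - 2856640\right) - 1757010 = \left(20 - 2856640\right) - 1757010 = -2856620 - 1757010 = -4613630$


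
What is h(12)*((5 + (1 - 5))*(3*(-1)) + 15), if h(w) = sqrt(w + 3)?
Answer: 12*sqrt(15) ≈ 46.476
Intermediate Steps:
h(w) = sqrt(3 + w)
h(12)*((5 + (1 - 5))*(3*(-1)) + 15) = sqrt(3 + 12)*((5 + (1 - 5))*(3*(-1)) + 15) = sqrt(15)*((5 - 4)*(-3) + 15) = sqrt(15)*(1*(-3) + 15) = sqrt(15)*(-3 + 15) = sqrt(15)*12 = 12*sqrt(15)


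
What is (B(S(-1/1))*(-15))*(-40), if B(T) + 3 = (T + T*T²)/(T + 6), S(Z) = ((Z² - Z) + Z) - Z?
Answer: -1050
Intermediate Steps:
S(Z) = Z² - Z
B(T) = -3 + (T + T³)/(6 + T) (B(T) = -3 + (T + T*T²)/(T + 6) = -3 + (T + T³)/(6 + T))
(B(S(-1/1))*(-15))*(-40) = (((-18 + ((-1/1)*(-1 - 1/1))³ - 2*(-1/1)*(-1 - 1/1))/(6 + (-1/1)*(-1 - 1/1)))*(-15))*(-40) = (((-18 + ((-1*1)*(-1 - 1*1))³ - 2*(-1*1)*(-1 - 1*1))/(6 + (-1*1)*(-1 - 1*1)))*(-15))*(-40) = (((-18 + (-(-1 - 1))³ - (-2)*(-1 - 1))/(6 - (-1 - 1)))*(-15))*(-40) = (((-18 + (-1*(-2))³ - (-2)*(-2))/(6 - 1*(-2)))*(-15))*(-40) = (((-18 + 2³ - 2*2)/(6 + 2))*(-15))*(-40) = (((-18 + 8 - 4)/8)*(-15))*(-40) = (((⅛)*(-14))*(-15))*(-40) = -7/4*(-15)*(-40) = (105/4)*(-40) = -1050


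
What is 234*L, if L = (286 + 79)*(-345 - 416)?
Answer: -64997010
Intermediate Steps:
L = -277765 (L = 365*(-761) = -277765)
234*L = 234*(-277765) = -64997010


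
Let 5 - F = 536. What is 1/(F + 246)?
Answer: -1/285 ≈ -0.0035088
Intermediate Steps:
F = -531 (F = 5 - 1*536 = 5 - 536 = -531)
1/(F + 246) = 1/(-531 + 246) = 1/(-285) = -1/285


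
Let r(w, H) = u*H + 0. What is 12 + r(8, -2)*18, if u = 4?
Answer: -132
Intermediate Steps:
r(w, H) = 4*H (r(w, H) = 4*H + 0 = 4*H)
12 + r(8, -2)*18 = 12 + (4*(-2))*18 = 12 - 8*18 = 12 - 144 = -132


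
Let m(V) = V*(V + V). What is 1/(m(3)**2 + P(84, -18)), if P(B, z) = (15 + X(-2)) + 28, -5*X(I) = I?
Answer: 5/1837 ≈ 0.0027218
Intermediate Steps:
X(I) = -I/5
m(V) = 2*V**2 (m(V) = V*(2*V) = 2*V**2)
P(B, z) = 217/5 (P(B, z) = (15 - 1/5*(-2)) + 28 = (15 + 2/5) + 28 = 77/5 + 28 = 217/5)
1/(m(3)**2 + P(84, -18)) = 1/((2*3**2)**2 + 217/5) = 1/((2*9)**2 + 217/5) = 1/(18**2 + 217/5) = 1/(324 + 217/5) = 1/(1837/5) = 5/1837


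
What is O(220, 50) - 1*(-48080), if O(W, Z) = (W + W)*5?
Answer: 50280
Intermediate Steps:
O(W, Z) = 10*W (O(W, Z) = (2*W)*5 = 10*W)
O(220, 50) - 1*(-48080) = 10*220 - 1*(-48080) = 2200 + 48080 = 50280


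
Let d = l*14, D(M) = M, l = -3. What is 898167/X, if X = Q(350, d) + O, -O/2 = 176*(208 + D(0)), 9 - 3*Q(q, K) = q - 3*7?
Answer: -2694501/219968 ≈ -12.250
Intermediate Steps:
d = -42 (d = -3*14 = -42)
Q(q, K) = 10 - q/3 (Q(q, K) = 3 - (q - 3*7)/3 = 3 - (q - 21)/3 = 3 - (-21 + q)/3 = 3 + (7 - q/3) = 10 - q/3)
O = -73216 (O = -352*(208 + 0) = -352*208 = -2*36608 = -73216)
X = -219968/3 (X = (10 - ⅓*350) - 73216 = (10 - 350/3) - 73216 = -320/3 - 73216 = -219968/3 ≈ -73323.)
898167/X = 898167/(-219968/3) = 898167*(-3/219968) = -2694501/219968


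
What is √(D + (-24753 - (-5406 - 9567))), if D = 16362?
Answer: √6582 ≈ 81.130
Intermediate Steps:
√(D + (-24753 - (-5406 - 9567))) = √(16362 + (-24753 - (-5406 - 9567))) = √(16362 + (-24753 - 1*(-14973))) = √(16362 + (-24753 + 14973)) = √(16362 - 9780) = √6582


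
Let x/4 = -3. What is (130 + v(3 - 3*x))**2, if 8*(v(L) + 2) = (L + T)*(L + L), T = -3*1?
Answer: 229441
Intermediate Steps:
T = -3
x = -12 (x = 4*(-3) = -12)
v(L) = -2 + L*(-3 + L)/4 (v(L) = -2 + ((L - 3)*(L + L))/8 = -2 + ((-3 + L)*(2*L))/8 = -2 + (2*L*(-3 + L))/8 = -2 + L*(-3 + L)/4)
(130 + v(3 - 3*x))**2 = (130 + (-2 - 3*(3 - 3*(-12))/4 + (3 - 3*(-12))**2/4))**2 = (130 + (-2 - 3*(3 + 36)/4 + (3 + 36)**2/4))**2 = (130 + (-2 - 3/4*39 + (1/4)*39**2))**2 = (130 + (-2 - 117/4 + (1/4)*1521))**2 = (130 + (-2 - 117/4 + 1521/4))**2 = (130 + 349)**2 = 479**2 = 229441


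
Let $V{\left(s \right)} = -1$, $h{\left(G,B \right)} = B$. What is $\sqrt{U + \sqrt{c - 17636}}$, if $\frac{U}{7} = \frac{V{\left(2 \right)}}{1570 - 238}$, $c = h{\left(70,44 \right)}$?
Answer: $\frac{\sqrt{-259 + 98568 i \sqrt{4398}}}{222} \approx 8.1434 + 8.1437 i$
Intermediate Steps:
$c = 44$
$U = - \frac{7}{1332}$ ($U = 7 \frac{1}{1570 - 238} \left(-1\right) = 7 \cdot \frac{1}{1332} \left(-1\right) = 7 \left(- \frac{1}{1332}\right) = - \frac{7}{1332} \approx -0.0052553$)
$\sqrt{U + \sqrt{c - 17636}} = \sqrt{- \frac{7}{1332} + \sqrt{44 - 17636}} = \sqrt{- \frac{7}{1332} + \sqrt{-17592}} = \sqrt{- \frac{7}{1332} + 2 i \sqrt{4398}}$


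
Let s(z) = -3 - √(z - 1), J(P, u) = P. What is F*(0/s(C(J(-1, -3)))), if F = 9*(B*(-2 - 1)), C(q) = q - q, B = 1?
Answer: 0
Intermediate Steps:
C(q) = 0
F = -27 (F = 9*(1*(-2 - 1)) = 9*(1*(-3)) = 9*(-3) = -27)
s(z) = -3 - √(-1 + z)
F*(0/s(C(J(-1, -3)))) = -0/(-3 - √(-1 + 0)) = -0/(-3 - √(-1)) = -0/(-3 - I) = -0*(-3 + I)/10 = -27*0 = 0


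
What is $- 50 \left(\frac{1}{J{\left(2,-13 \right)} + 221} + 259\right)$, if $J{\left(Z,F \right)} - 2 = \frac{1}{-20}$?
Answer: $- \frac{57745050}{4459} \approx -12950.0$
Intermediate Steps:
$J{\left(Z,F \right)} = \frac{39}{20}$ ($J{\left(Z,F \right)} = 2 + \frac{1}{-20} = 2 - \frac{1}{20} = \frac{39}{20}$)
$- 50 \left(\frac{1}{J{\left(2,-13 \right)} + 221} + 259\right) = - 50 \left(\frac{1}{\frac{39}{20} + 221} + 259\right) = - 50 \left(\frac{1}{\frac{4459}{20}} + 259\right) = - 50 \left(\frac{20}{4459} + 259\right) = \left(-50\right) \frac{1154901}{4459} = - \frac{57745050}{4459}$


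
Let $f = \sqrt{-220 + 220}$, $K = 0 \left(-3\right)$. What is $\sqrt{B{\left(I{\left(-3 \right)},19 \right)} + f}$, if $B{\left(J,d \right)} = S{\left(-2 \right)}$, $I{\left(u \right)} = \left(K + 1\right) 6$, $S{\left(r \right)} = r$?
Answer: $i \sqrt{2} \approx 1.4142 i$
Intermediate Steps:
$K = 0$
$I{\left(u \right)} = 6$ ($I{\left(u \right)} = \left(0 + 1\right) 6 = 1 \cdot 6 = 6$)
$B{\left(J,d \right)} = -2$
$f = 0$ ($f = \sqrt{0} = 0$)
$\sqrt{B{\left(I{\left(-3 \right)},19 \right)} + f} = \sqrt{-2 + 0} = \sqrt{-2} = i \sqrt{2}$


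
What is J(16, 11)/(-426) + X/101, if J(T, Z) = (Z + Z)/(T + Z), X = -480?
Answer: -2761591/580851 ≈ -4.7544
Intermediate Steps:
J(T, Z) = 2*Z/(T + Z) (J(T, Z) = (2*Z)/(T + Z) = 2*Z/(T + Z))
J(16, 11)/(-426) + X/101 = (2*11/(16 + 11))/(-426) - 480/101 = (2*11/27)*(-1/426) - 480*1/101 = (2*11*(1/27))*(-1/426) - 480/101 = (22/27)*(-1/426) - 480/101 = -11/5751 - 480/101 = -2761591/580851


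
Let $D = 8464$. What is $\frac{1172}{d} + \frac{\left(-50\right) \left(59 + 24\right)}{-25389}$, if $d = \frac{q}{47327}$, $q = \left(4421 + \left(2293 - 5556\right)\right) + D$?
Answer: $\frac{704148894608}{122146479} \approx 5764.8$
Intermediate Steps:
$q = 9622$ ($q = \left(4421 + \left(2293 - 5556\right)\right) + 8464 = \left(4421 - 3263\right) + 8464 = 1158 + 8464 = 9622$)
$d = \frac{9622}{47327} \approx 0.20331$
$\frac{1172}{d} + \frac{\left(-50\right) \left(59 + 24\right)}{-25389} = \frac{1172}{\frac{9622}{47327}} + \frac{\left(-50\right) \left(59 + 24\right)}{-25389} = 1172 \cdot \frac{47327}{9622} + \left(-50\right) 83 \left(- \frac{1}{25389}\right) = \frac{27733622}{4811} - - \frac{4150}{25389} = \frac{27733622}{4811} + \frac{4150}{25389} = \frac{704148894608}{122146479}$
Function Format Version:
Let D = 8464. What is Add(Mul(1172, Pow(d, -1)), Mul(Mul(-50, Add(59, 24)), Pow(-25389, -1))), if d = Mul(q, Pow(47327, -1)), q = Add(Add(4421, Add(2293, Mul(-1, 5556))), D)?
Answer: Rational(704148894608, 122146479) ≈ 5764.8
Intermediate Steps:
q = 9622 (q = Add(Add(4421, Add(2293, Mul(-1, 5556))), 8464) = Add(Add(4421, Add(2293, -5556)), 8464) = Add(Add(4421, -3263), 8464) = Add(1158, 8464) = 9622)
d = Rational(9622, 47327) (d = Mul(9622, Pow(47327, -1)) = Mul(9622, Rational(1, 47327)) = Rational(9622, 47327) ≈ 0.20331)
Add(Mul(1172, Pow(d, -1)), Mul(Mul(-50, Add(59, 24)), Pow(-25389, -1))) = Add(Mul(1172, Pow(Rational(9622, 47327), -1)), Mul(Mul(-50, Add(59, 24)), Pow(-25389, -1))) = Add(Mul(1172, Rational(47327, 9622)), Mul(Mul(-50, 83), Rational(-1, 25389))) = Add(Rational(27733622, 4811), Mul(-4150, Rational(-1, 25389))) = Add(Rational(27733622, 4811), Rational(4150, 25389)) = Rational(704148894608, 122146479)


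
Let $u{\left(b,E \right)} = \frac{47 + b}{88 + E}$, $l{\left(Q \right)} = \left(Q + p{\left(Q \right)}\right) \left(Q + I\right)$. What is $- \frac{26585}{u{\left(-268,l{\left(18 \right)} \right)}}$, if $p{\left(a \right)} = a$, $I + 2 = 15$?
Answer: $\frac{2462180}{17} \approx 1.4483 \cdot 10^{5}$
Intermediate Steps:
$I = 13$ ($I = -2 + 15 = 13$)
$l{\left(Q \right)} = 2 Q \left(13 + Q\right)$ ($l{\left(Q \right)} = \left(Q + Q\right) \left(Q + 13\right) = 2 Q \left(13 + Q\right)$)
$u{\left(b,E \right)} = \frac{47 + b}{88 + E}$
$- \frac{26585}{u{\left(-268,l{\left(18 \right)} \right)}} = - \frac{26585}{\frac{1}{88 + 2 \cdot 18 \left(13 + 18\right)} \left(47 - 268\right)} = - \frac{26585}{\frac{1}{88 + 2 \cdot 18 \cdot 31} \left(-221\right)} = - \frac{26585}{\frac{1}{88 + 1116} \left(-221\right)} = - \frac{26585}{\frac{1}{1204} \left(-221\right)} = - \frac{26585}{- \frac{221}{1204}} = \left(-26585\right) \left(- \frac{1204}{221}\right) = \frac{2462180}{17}$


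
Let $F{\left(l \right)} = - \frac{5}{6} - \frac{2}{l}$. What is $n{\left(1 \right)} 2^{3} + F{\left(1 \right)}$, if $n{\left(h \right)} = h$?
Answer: $\frac{31}{6} \approx 5.1667$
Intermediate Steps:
$F{\left(l \right)} = - \frac{5}{6} - \frac{2}{l}$ ($F{\left(l \right)} = \left(-5\right) \frac{1}{6} - \frac{2}{l} = - \frac{5}{6} - \frac{2}{l}$)
$n{\left(1 \right)} 2^{3} + F{\left(1 \right)} = 1 \cdot 2^{3} - \left(\frac{5}{6} + \frac{2}{1}\right) = 1 \cdot 8 - \frac{17}{6} = 8 - \frac{17}{6} = \frac{31}{6}$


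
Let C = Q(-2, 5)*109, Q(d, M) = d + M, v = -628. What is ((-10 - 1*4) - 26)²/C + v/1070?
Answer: 753322/174945 ≈ 4.3061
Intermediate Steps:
Q(d, M) = M + d
C = 327 (C = (5 - 2)*109 = 3*109 = 327)
((-10 - 1*4) - 26)²/C + v/1070 = ((-10 - 1*4) - 26)²/327 - 628/1070 = ((-10 - 4) - 26)²*(1/327) - 628*1/1070 = (-14 - 26)²*(1/327) - 314/535 = (-40)²*(1/327) - 314/535 = 1600*(1/327) - 314/535 = 1600/327 - 314/535 = 753322/174945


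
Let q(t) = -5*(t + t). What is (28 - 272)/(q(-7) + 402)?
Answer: -61/118 ≈ -0.51695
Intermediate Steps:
q(t) = -10*t
(28 - 272)/(q(-7) + 402) = (28 - 272)/(-10*(-7) + 402) = -244/(70 + 402) = -244/472 = -244*1/472 = -61/118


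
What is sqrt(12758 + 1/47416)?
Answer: 11*sqrt(59263468446)/23708 ≈ 112.95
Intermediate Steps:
sqrt(12758 + 1/47416) = sqrt(604933329/47416) = 11*sqrt(59263468446)/23708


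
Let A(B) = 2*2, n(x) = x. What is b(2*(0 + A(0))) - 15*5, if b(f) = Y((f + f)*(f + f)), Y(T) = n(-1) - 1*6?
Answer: -82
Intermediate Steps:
A(B) = 4
Y(T) = -7 (Y(T) = -1 - 1*6 = -1 - 6 = -7)
b(f) = -7
b(2*(0 + A(0))) - 15*5 = -7 - 15*5 = -7 - 75 = -82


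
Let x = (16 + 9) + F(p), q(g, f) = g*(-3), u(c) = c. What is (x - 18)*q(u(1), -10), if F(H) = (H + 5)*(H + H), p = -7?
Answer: -105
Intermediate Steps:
F(H) = 2*H*(5 + H) (F(H) = (5 + H)*(2*H) = 2*H*(5 + H))
q(g, f) = -3*g
x = 53 (x = (16 + 9) + 2*(-7)*(5 - 7) = 25 + 2*(-7)*(-2) = 25 + 28 = 53)
(x - 18)*q(u(1), -10) = (53 - 18)*(-3*1) = 35*(-3) = -105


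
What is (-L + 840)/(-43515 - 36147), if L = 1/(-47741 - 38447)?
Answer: -72397921/6865908456 ≈ -0.010545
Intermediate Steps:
L = -1/86188 (L = 1/(-86188) = -1/86188 ≈ -1.1603e-5)
(-L + 840)/(-43515 - 36147) = (-1*(-1/86188) + 840)/(-43515 - 36147) = (1/86188 + 840)/(-79662) = (72397921/86188)*(-1/79662) = -72397921/6865908456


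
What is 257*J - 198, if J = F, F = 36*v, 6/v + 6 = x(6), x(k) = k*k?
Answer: 8262/5 ≈ 1652.4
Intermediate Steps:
x(k) = k²
v = ⅕ (v = 6/(-6 + 6²) = 6/(-6 + 36) = 6/30 = 6*(1/30) = ⅕ ≈ 0.20000)
F = 36/5 (F = 36*(⅕) = 36/5 ≈ 7.2000)
J = 36/5 ≈ 7.2000
257*J - 198 = 257*(36/5) - 198 = 9252/5 - 198 = 8262/5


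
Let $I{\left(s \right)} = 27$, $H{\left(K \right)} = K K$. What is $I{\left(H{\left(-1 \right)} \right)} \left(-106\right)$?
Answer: $-2862$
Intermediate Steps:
$H{\left(K \right)} = K^{2}$
$I{\left(H{\left(-1 \right)} \right)} \left(-106\right) = 27 \left(-106\right) = -2862$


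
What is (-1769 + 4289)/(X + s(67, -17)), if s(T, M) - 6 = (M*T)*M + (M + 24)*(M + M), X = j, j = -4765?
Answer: 1260/7183 ≈ 0.17541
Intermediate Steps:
X = -4765
s(T, M) = 6 + T*M**2 + 2*M*(24 + M) (s(T, M) = 6 + ((M*T)*M + (M + 24)*(M + M)) = 6 + (T*M**2 + (24 + M)*(2*M)) = 6 + (T*M**2 + 2*M*(24 + M)) = 6 + T*M**2 + 2*M*(24 + M))
(-1769 + 4289)/(X + s(67, -17)) = (-1769 + 4289)/(-4765 + (6 + 2*(-17)**2 + 48*(-17) + 67*(-17)**2)) = 2520/(-4765 + (6 + 2*289 - 816 + 67*289)) = 2520/(-4765 + (6 + 578 - 816 + 19363)) = 2520/(-4765 + 19131) = 2520/14366 = 2520*(1/14366) = 1260/7183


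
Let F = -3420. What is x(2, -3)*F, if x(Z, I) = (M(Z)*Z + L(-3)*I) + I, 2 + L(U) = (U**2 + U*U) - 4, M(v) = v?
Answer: 119700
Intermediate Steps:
L(U) = -6 + 2*U**2 (L(U) = -2 + ((U**2 + U*U) - 4) = -2 + ((U**2 + U**2) - 4) = -2 + (2*U**2 - 4) = -2 + (-4 + 2*U**2) = -6 + 2*U**2)
x(Z, I) = Z**2 + 13*I (x(Z, I) = (Z*Z + (-6 + 2*(-3)**2)*I) + I = (Z**2 + (-6 + 2*9)*I) + I = (Z**2 + (-6 + 18)*I) + I = (Z**2 + 12*I) + I = Z**2 + 13*I)
x(2, -3)*F = (2**2 + 13*(-3))*(-3420) = (4 - 39)*(-3420) = -35*(-3420) = 119700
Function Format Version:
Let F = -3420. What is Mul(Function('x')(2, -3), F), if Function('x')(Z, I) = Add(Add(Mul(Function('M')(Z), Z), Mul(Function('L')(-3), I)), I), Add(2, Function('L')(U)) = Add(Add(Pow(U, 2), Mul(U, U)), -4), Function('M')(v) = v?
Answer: 119700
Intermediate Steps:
Function('L')(U) = Add(-6, Mul(2, Pow(U, 2))) (Function('L')(U) = Add(-2, Add(Add(Pow(U, 2), Mul(U, U)), -4)) = Add(-2, Add(Add(Pow(U, 2), Pow(U, 2)), -4)) = Add(-2, Add(Mul(2, Pow(U, 2)), -4)) = Add(-2, Add(-4, Mul(2, Pow(U, 2)))) = Add(-6, Mul(2, Pow(U, 2))))
Function('x')(Z, I) = Add(Pow(Z, 2), Mul(13, I)) (Function('x')(Z, I) = Add(Add(Mul(Z, Z), Mul(Add(-6, Mul(2, Pow(-3, 2))), I)), I) = Add(Add(Pow(Z, 2), Mul(Add(-6, Mul(2, 9)), I)), I) = Add(Add(Pow(Z, 2), Mul(Add(-6, 18), I)), I) = Add(Add(Pow(Z, 2), Mul(12, I)), I) = Add(Pow(Z, 2), Mul(13, I)))
Mul(Function('x')(2, -3), F) = Mul(Add(Pow(2, 2), Mul(13, -3)), -3420) = Mul(Add(4, -39), -3420) = Mul(-35, -3420) = 119700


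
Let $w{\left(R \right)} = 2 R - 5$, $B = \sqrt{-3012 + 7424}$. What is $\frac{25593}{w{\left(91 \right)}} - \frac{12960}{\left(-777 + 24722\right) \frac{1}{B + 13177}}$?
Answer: $- \frac{1974277297}{282551} - \frac{5184 \sqrt{1103}}{4789} \approx -7023.3$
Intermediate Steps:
$B = 2 \sqrt{1103}$ ($B = \sqrt{4412} = 2 \sqrt{1103} \approx 66.423$)
$w{\left(R \right)} = -5 + 2 R$
$\frac{25593}{w{\left(91 \right)}} - \frac{12960}{\left(-777 + 24722\right) \frac{1}{B + 13177}} = \frac{25593}{-5 + 2 \cdot 91} - \frac{12960}{\left(-777 + 24722\right) \frac{1}{2 \sqrt{1103} + 13177}} = \frac{25593}{-5 + 182} - \frac{12960}{23945 \frac{1}{13177 + 2 \sqrt{1103}}} = \frac{25593}{177} - 12960 \left(\frac{13177}{23945} + \frac{2 \sqrt{1103}}{23945}\right) = 25593 \cdot \frac{1}{177} - \left(\frac{34154784}{4789} + \frac{5184 \sqrt{1103}}{4789}\right) = \frac{8531}{59} - \left(\frac{34154784}{4789} + \frac{5184 \sqrt{1103}}{4789}\right) = - \frac{1974277297}{282551} - \frac{5184 \sqrt{1103}}{4789}$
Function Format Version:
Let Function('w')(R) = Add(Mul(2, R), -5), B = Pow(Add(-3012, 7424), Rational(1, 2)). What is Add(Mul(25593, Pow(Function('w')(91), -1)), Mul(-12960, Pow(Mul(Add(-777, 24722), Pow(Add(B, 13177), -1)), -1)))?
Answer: Add(Rational(-1974277297, 282551), Mul(Rational(-5184, 4789), Pow(1103, Rational(1, 2)))) ≈ -7023.3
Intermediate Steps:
B = Mul(2, Pow(1103, Rational(1, 2))) (B = Pow(4412, Rational(1, 2)) = Mul(2, Pow(1103, Rational(1, 2))) ≈ 66.423)
Function('w')(R) = Add(-5, Mul(2, R))
Add(Mul(25593, Pow(Function('w')(91), -1)), Mul(-12960, Pow(Mul(Add(-777, 24722), Pow(Add(B, 13177), -1)), -1))) = Add(Mul(25593, Pow(Add(-5, Mul(2, 91)), -1)), Mul(-12960, Pow(Mul(Add(-777, 24722), Pow(Add(Mul(2, Pow(1103, Rational(1, 2))), 13177), -1)), -1))) = Add(Mul(25593, Pow(Add(-5, 182), -1)), Mul(-12960, Pow(Mul(23945, Pow(Add(13177, Mul(2, Pow(1103, Rational(1, 2)))), -1)), -1))) = Add(Mul(25593, Pow(177, -1)), Mul(-12960, Add(Rational(13177, 23945), Mul(Rational(2, 23945), Pow(1103, Rational(1, 2)))))) = Add(Mul(25593, Rational(1, 177)), Add(Rational(-34154784, 4789), Mul(Rational(-5184, 4789), Pow(1103, Rational(1, 2))))) = Add(Rational(8531, 59), Add(Rational(-34154784, 4789), Mul(Rational(-5184, 4789), Pow(1103, Rational(1, 2))))) = Add(Rational(-1974277297, 282551), Mul(Rational(-5184, 4789), Pow(1103, Rational(1, 2))))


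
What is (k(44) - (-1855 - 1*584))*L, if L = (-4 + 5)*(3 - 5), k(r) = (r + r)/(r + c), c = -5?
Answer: -190418/39 ≈ -4882.5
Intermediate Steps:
k(r) = 2*r/(-5 + r) (k(r) = (r + r)/(r - 5) = (2*r)/(-5 + r) = 2*r/(-5 + r))
L = -2 (L = 1*(-2) = -2)
(k(44) - (-1855 - 1*584))*L = (2*44/(-5 + 44) - (-1855 - 1*584))*(-2) = (2*44/39 - (-1855 - 584))*(-2) = (2*44*(1/39) - 1*(-2439))*(-2) = (88/39 + 2439)*(-2) = (95209/39)*(-2) = -190418/39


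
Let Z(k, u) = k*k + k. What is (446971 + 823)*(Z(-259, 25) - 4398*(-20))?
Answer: 69310450908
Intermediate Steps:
Z(k, u) = k + k² (Z(k, u) = k² + k = k + k²)
(446971 + 823)*(Z(-259, 25) - 4398*(-20)) = (446971 + 823)*(-259*(1 - 259) - 4398*(-20)) = 447794*(-259*(-258) + 87960) = 447794*(66822 + 87960) = 447794*154782 = 69310450908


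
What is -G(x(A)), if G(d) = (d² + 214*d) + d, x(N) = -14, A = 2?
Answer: 2814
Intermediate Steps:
G(d) = d² + 215*d
-G(x(A)) = -(-14)*(215 - 14) = -(-14)*201 = -1*(-2814) = 2814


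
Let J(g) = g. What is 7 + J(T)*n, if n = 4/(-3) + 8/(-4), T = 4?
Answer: -19/3 ≈ -6.3333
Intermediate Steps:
n = -10/3 (n = 4*(-⅓) + 8*(-¼) = -4/3 - 2 = -10/3 ≈ -3.3333)
7 + J(T)*n = 7 + 4*(-10/3) = 7 - 40/3 = -19/3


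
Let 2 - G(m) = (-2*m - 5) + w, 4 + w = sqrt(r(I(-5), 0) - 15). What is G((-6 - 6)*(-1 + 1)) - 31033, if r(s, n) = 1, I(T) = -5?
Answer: -31022 - I*sqrt(14) ≈ -31022.0 - 3.7417*I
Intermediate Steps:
w = -4 + I*sqrt(14) (w = -4 + sqrt(1 - 15) = -4 + sqrt(-14) = -4 + I*sqrt(14) ≈ -4.0 + 3.7417*I)
G(m) = 11 + 2*m - I*sqrt(14) (G(m) = 2 - ((-2*m - 5) + (-4 + I*sqrt(14))) = 2 - ((-5 - 2*m) + (-4 + I*sqrt(14))) = 2 - (-9 - 2*m + I*sqrt(14)) = 2 + (9 + 2*m - I*sqrt(14)) = 11 + 2*m - I*sqrt(14))
G((-6 - 6)*(-1 + 1)) - 31033 = (11 + 2*((-6 - 6)*(-1 + 1)) - I*sqrt(14)) - 31033 = (11 + 2*(-12*0) - I*sqrt(14)) - 31033 = (11 + 2*0 - I*sqrt(14)) - 31033 = (11 + 0 - I*sqrt(14)) - 31033 = (11 - I*sqrt(14)) - 31033 = -31022 - I*sqrt(14)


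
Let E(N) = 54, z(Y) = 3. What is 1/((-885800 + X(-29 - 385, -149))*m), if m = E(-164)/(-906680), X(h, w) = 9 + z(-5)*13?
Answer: 113335/5978826 ≈ 0.018956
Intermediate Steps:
X(h, w) = 48 (X(h, w) = 9 + 3*13 = 9 + 39 = 48)
m = -27/453340 (m = 54/(-906680) = 54*(-1/906680) = -27/453340 ≈ -5.9558e-5)
1/((-885800 + X(-29 - 385, -149))*m) = 1/((-885800 + 48)*(-27/453340)) = -453340/27/(-885752) = -1/885752*(-453340/27) = 113335/5978826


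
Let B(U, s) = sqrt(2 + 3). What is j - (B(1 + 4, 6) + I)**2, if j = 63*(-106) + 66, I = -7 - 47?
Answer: -9533 + 108*sqrt(5) ≈ -9291.5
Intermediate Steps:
B(U, s) = sqrt(5)
I = -54
j = -6612 (j = -6678 + 66 = -6612)
j - (B(1 + 4, 6) + I)**2 = -6612 - (sqrt(5) - 54)**2 = -6612 - (-54 + sqrt(5))**2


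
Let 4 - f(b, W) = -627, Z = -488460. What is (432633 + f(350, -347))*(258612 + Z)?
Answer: -99584863872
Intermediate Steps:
f(b, W) = 631 (f(b, W) = 4 - 1*(-627) = 4 + 627 = 631)
(432633 + f(350, -347))*(258612 + Z) = (432633 + 631)*(258612 - 488460) = 433264*(-229848) = -99584863872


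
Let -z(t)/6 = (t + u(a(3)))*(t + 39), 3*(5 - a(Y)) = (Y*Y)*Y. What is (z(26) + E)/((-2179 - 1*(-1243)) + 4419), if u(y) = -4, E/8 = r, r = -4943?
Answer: -48124/3483 ≈ -13.817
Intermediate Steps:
E = -39544 (E = 8*(-4943) = -39544)
a(Y) = 5 - Y³/3 (a(Y) = 5 - Y*Y*Y/3 = 5 - Y²*Y/3 = 5 - Y³/3)
z(t) = -6*(-4 + t)*(39 + t) (z(t) = -6*(t - 4)*(t + 39) = -6*(-4 + t)*(39 + t))
(z(26) + E)/((-2179 - 1*(-1243)) + 4419) = ((936 - 210*26 - 6*26²) - 39544)/((-2179 - 1*(-1243)) + 4419) = ((936 - 5460 - 6*676) - 39544)/((-2179 + 1243) + 4419) = ((936 - 5460 - 4056) - 39544)/(-936 + 4419) = (-8580 - 39544)/3483 = -48124*1/3483 = -48124/3483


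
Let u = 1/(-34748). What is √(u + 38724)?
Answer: √11689066933537/17374 ≈ 196.78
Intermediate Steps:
u = -1/34748 ≈ -2.8779e-5
√(u + 38724) = √(-1/34748 + 38724) = √(1345581551/34748) = √11689066933537/17374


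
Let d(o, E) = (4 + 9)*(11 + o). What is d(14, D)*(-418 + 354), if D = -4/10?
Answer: -20800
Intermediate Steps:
D = -2/5 (D = -4*1/10 = -2/5 ≈ -0.40000)
d(o, E) = 143 + 13*o (d(o, E) = 13*(11 + o) = 143 + 13*o)
d(14, D)*(-418 + 354) = (143 + 13*14)*(-418 + 354) = (143 + 182)*(-64) = 325*(-64) = -20800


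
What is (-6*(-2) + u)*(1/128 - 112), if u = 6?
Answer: -129015/64 ≈ -2015.9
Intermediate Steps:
(-6*(-2) + u)*(1/128 - 112) = (-6*(-2) + 6)*(1/128 - 112) = (12 + 6)*(1/128 - 112) = 18*(-14335/128) = -129015/64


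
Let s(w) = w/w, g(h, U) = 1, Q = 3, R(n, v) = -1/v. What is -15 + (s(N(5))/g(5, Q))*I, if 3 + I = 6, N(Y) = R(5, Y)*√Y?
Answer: -12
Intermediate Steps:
N(Y) = -1/√Y (N(Y) = (-1/Y)*√Y = -1/√Y)
s(w) = 1
I = 3 (I = -3 + 6 = 3)
-15 + (s(N(5))/g(5, Q))*I = -15 + (1/1)*3 = -15 + (1*1)*3 = -15 + 1*3 = -15 + 3 = -12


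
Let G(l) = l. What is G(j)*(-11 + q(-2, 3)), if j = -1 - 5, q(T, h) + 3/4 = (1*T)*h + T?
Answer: 237/2 ≈ 118.50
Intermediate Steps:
q(T, h) = -¾ + T + T*h (q(T, h) = -¾ + ((1*T)*h + T) = -¾ + (T*h + T) = -¾ + (T + T*h) = -¾ + T + T*h)
j = -6
G(j)*(-11 + q(-2, 3)) = -6*(-11 + (-¾ - 2 - 2*3)) = -6*(-11 + (-¾ - 2 - 6)) = -6*(-11 - 35/4) = -6*(-79/4) = 237/2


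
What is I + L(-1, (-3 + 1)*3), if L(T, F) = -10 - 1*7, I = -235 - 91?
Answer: -343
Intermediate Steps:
I = -326
L(T, F) = -17 (L(T, F) = -10 - 7 = -17)
I + L(-1, (-3 + 1)*3) = -326 - 17 = -343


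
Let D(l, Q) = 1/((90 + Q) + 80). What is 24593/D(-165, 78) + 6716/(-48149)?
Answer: 293663825820/48149 ≈ 6.0991e+6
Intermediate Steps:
D(l, Q) = 1/(170 + Q)
24593/D(-165, 78) + 6716/(-48149) = 24593/(1/(170 + 78)) + 6716/(-48149) = 24593/(1/248) + 6716*(-1/48149) = 24593/(1/248) - 6716/48149 = 24593*248 - 6716/48149 = 6099064 - 6716/48149 = 293663825820/48149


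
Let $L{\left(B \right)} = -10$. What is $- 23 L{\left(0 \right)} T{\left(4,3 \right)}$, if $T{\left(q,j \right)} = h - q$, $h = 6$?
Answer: $460$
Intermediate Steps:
$T{\left(q,j \right)} = 6 - q$
$- 23 L{\left(0 \right)} T{\left(4,3 \right)} = \left(-23\right) \left(-10\right) \left(6 - 4\right) = 230 \left(6 - 4\right) = 230 \cdot 2 = 460$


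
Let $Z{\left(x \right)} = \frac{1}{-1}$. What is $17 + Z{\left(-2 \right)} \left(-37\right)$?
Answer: $54$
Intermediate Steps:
$Z{\left(x \right)} = -1$
$17 + Z{\left(-2 \right)} \left(-37\right) = 17 - -37 = 17 + 37 = 54$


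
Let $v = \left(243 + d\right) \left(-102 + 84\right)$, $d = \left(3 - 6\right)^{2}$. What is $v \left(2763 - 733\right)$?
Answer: $-9208080$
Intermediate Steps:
$d = 9$ ($d = \left(-3\right)^{2} = 9$)
$v = -4536$ ($v = \left(243 + 9\right) \left(-102 + 84\right) = 252 \left(-18\right) = -4536$)
$v \left(2763 - 733\right) = - 4536 \left(2763 - 733\right) = \left(-4536\right) 2030 = -9208080$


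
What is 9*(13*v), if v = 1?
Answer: 117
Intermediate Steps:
9*(13*v) = 9*(13*1) = 9*13 = 117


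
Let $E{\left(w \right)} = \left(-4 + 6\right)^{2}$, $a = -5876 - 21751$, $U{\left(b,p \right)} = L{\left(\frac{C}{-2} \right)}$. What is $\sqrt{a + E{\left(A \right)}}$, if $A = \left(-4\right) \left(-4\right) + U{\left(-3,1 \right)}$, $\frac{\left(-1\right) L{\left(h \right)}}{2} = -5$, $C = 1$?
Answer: $i \sqrt{27623} \approx 166.2 i$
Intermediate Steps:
$L{\left(h \right)} = 10$ ($L{\left(h \right)} = \left(-2\right) \left(-5\right) = 10$)
$U{\left(b,p \right)} = 10$
$A = 26$ ($A = \left(-4\right) \left(-4\right) + 10 = 16 + 10 = 26$)
$a = -27627$
$E{\left(w \right)} = 4$ ($E{\left(w \right)} = 2^{2} = 4$)
$\sqrt{a + E{\left(A \right)}} = \sqrt{-27627 + 4} = \sqrt{-27623} = i \sqrt{27623}$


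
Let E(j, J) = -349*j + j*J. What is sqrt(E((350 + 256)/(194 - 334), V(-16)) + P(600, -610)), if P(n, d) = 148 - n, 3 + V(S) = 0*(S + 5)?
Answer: 2*sqrt(328195)/35 ≈ 32.736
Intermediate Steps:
V(S) = -3 (V(S) = -3 + 0*(S + 5) = -3 + 0*(5 + S) = -3 + 0 = -3)
E(j, J) = -349*j + J*j
sqrt(E((350 + 256)/(194 - 334), V(-16)) + P(600, -610)) = sqrt(((350 + 256)/(194 - 334))*(-349 - 3) + (148 - 1*600)) = sqrt((606/(-140))*(-352) + (148 - 600)) = sqrt((606*(-1/140))*(-352) - 452) = sqrt(-303/70*(-352) - 452) = sqrt(53328/35 - 452) = sqrt(37508/35) = 2*sqrt(328195)/35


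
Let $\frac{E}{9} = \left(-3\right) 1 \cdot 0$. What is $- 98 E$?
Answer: $0$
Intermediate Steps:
$E = 0$ ($E = 9 \left(-3\right) 1 \cdot 0 = 9 \left(\left(-3\right) 0\right) = 9 \cdot 0 = 0$)
$- 98 E = \left(-98\right) 0 = 0$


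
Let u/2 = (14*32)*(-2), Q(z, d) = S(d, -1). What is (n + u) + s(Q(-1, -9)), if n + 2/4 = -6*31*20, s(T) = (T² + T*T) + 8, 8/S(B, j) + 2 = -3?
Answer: -274969/50 ≈ -5499.4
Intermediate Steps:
S(B, j) = -8/5 (S(B, j) = 8/(-2 - 3) = 8/(-5) = 8*(-⅕) = -8/5)
Q(z, d) = -8/5
s(T) = 8 + 2*T² (s(T) = (T² + T²) + 8 = 2*T² + 8 = 8 + 2*T²)
n = -7441/2 (n = -½ - 6*31*20 = -½ - 186*20 = -½ - 3720 = -7441/2 ≈ -3720.5)
u = -1792 (u = 2*((14*32)*(-2)) = 2*(448*(-2)) = 2*(-896) = -1792)
(n + u) + s(Q(-1, -9)) = (-7441/2 - 1792) + (8 + 2*(-8/5)²) = -11025/2 + (8 + 2*(64/25)) = -11025/2 + (8 + 128/25) = -11025/2 + 328/25 = -274969/50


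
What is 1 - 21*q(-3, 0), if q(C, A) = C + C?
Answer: 127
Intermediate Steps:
q(C, A) = 2*C
1 - 21*q(-3, 0) = 1 - 42*(-3) = 1 - 21*(-6) = 1 + 126 = 127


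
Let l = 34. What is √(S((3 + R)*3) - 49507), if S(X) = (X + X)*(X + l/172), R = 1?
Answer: I*√90997159/43 ≈ 221.84*I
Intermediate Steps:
S(X) = 2*X*(17/86 + X) (S(X) = (X + X)*(X + 34/172) = (2*X)*(X + 34*(1/172)) = (2*X)*(X + 17/86) = (2*X)*(17/86 + X) = 2*X*(17/86 + X))
√(S((3 + R)*3) - 49507) = √(((3 + 1)*3)*(17 + 86*((3 + 1)*3))/43 - 49507) = √((4*3)*(17 + 86*(4*3))/43 - 49507) = √((1/43)*12*(17 + 86*12) - 49507) = √((1/43)*12*(17 + 1032) - 49507) = √((1/43)*12*1049 - 49507) = √(12588/43 - 49507) = √(-2116213/43) = I*√90997159/43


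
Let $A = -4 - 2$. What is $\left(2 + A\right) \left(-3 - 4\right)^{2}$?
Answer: $-196$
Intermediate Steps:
$A = -6$
$\left(2 + A\right) \left(-3 - 4\right)^{2} = \left(2 - 6\right) \left(-3 - 4\right)^{2} = - 4 \left(-7\right)^{2} = \left(-4\right) 49 = -196$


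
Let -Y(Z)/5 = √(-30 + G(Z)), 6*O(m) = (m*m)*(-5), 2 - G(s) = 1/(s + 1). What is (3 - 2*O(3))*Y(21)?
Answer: -45*I*√13574/11 ≈ -476.62*I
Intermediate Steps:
G(s) = 2 - 1/(1 + s) (G(s) = 2 - 1/(s + 1) = 2 - 1/(1 + s))
O(m) = -5*m²/6 (O(m) = ((m*m)*(-5))/6 = (m²*(-5))/6 = (-5*m²)/6 = -5*m²/6)
Y(Z) = -5*√(-30 + (1 + 2*Z)/(1 + Z))
(3 - 2*O(3))*Y(21) = (3 - (-5)*3²/3)*(-5*I*√(29 + 28*21)/√(1 + 21)) = (3 - (-5)*9/3)*(-5*I*√22*√(29 + 588)/22) = (3 - 2*(-15/2))*(-5*I*√13574/22) = (3 + 15)*(-5*I*√13574/22) = 18*(-5*I*√13574/22) = -45*I*√13574/11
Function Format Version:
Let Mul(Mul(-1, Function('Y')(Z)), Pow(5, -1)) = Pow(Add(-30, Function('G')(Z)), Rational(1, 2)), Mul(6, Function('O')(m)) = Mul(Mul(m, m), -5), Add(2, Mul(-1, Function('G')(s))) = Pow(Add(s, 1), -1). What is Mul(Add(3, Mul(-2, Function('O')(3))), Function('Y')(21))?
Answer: Mul(Rational(-45, 11), I, Pow(13574, Rational(1, 2))) ≈ Mul(-476.62, I)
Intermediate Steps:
Function('G')(s) = Add(2, Mul(-1, Pow(Add(1, s), -1))) (Function('G')(s) = Add(2, Mul(-1, Pow(Add(s, 1), -1))) = Add(2, Mul(-1, Pow(Add(1, s), -1))))
Function('O')(m) = Mul(Rational(-5, 6), Pow(m, 2)) (Function('O')(m) = Mul(Rational(1, 6), Mul(Mul(m, m), -5)) = Mul(Rational(1, 6), Mul(Pow(m, 2), -5)) = Mul(Rational(1, 6), Mul(-5, Pow(m, 2))) = Mul(Rational(-5, 6), Pow(m, 2)))
Function('Y')(Z) = Mul(-5, Pow(Add(-30, Mul(Pow(Add(1, Z), -1), Add(1, Mul(2, Z)))), Rational(1, 2)))
Mul(Add(3, Mul(-2, Function('O')(3))), Function('Y')(21)) = Mul(Add(3, Mul(-2, Mul(Rational(-5, 6), Pow(3, 2)))), Mul(-5, Pow(Mul(-1, Pow(Add(1, 21), -1), Add(29, Mul(28, 21))), Rational(1, 2)))) = Mul(Add(3, Mul(-2, Mul(Rational(-5, 6), 9))), Mul(-5, Pow(Mul(-1, Pow(22, -1), Add(29, 588)), Rational(1, 2)))) = Mul(Add(3, Mul(-2, Rational(-15, 2))), Mul(-5, Pow(Mul(-1, Rational(1, 22), 617), Rational(1, 2)))) = Mul(Add(3, 15), Mul(-5, Pow(Rational(-617, 22), Rational(1, 2)))) = Mul(18, Mul(-5, Mul(Rational(1, 22), I, Pow(13574, Rational(1, 2))))) = Mul(18, Mul(Rational(-5, 22), I, Pow(13574, Rational(1, 2)))) = Mul(Rational(-45, 11), I, Pow(13574, Rational(1, 2)))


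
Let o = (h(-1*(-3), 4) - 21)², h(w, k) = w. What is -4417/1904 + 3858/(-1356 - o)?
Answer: -43947/9520 ≈ -4.6163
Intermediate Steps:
o = 324 (o = (-1*(-3) - 21)² = (3 - 21)² = (-18)² = 324)
-4417/1904 + 3858/(-1356 - o) = -4417/1904 + 3858/(-1356 - 1*324) = -4417*1/1904 + 3858/(-1356 - 324) = -631/272 + 3858/(-1680) = -631/272 + 3858*(-1/1680) = -631/272 - 643/280 = -43947/9520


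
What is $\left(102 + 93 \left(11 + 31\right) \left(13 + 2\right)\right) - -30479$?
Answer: $89171$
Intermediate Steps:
$\left(102 + 93 \left(11 + 31\right) \left(13 + 2\right)\right) - -30479 = \left(102 + 93 \cdot 42 \cdot 15\right) + 30479 = \left(102 + 93 \cdot 630\right) + 30479 = \left(102 + 58590\right) + 30479 = 58692 + 30479 = 89171$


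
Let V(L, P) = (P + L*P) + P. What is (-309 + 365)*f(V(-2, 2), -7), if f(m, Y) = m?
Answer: 0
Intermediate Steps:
V(L, P) = 2*P + L*P
(-309 + 365)*f(V(-2, 2), -7) = (-309 + 365)*(2*(2 - 2)) = 56*(2*0) = 56*0 = 0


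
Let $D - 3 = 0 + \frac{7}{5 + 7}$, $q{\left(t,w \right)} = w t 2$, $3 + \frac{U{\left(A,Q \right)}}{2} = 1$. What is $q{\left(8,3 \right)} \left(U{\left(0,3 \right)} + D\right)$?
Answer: $-20$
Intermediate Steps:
$U{\left(A,Q \right)} = -4$ ($U{\left(A,Q \right)} = -6 + 2 \cdot 1 = -6 + 2 = -4$)
$q{\left(t,w \right)} = 2 t w$ ($q{\left(t,w \right)} = t w 2 = 2 t w$)
$D = \frac{43}{12}$ ($D = 3 + \left(0 + \frac{7}{5 + 7}\right) = 3 + \left(0 + \frac{7}{12}\right) = 3 + \frac{7}{12} = \frac{43}{12} \approx 3.5833$)
$q{\left(8,3 \right)} \left(U{\left(0,3 \right)} + D\right) = 2 \cdot 8 \cdot 3 \left(-4 + \frac{43}{12}\right) = 48 \left(- \frac{5}{12}\right) = -20$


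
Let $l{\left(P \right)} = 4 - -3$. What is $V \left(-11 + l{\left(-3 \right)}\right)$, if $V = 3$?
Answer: $-12$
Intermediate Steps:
$l{\left(P \right)} = 7$ ($l{\left(P \right)} = 4 + 3 = 7$)
$V \left(-11 + l{\left(-3 \right)}\right) = 3 \left(-11 + 7\right) = 3 \left(-4\right) = -12$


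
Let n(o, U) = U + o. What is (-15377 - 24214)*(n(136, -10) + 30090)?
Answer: -1196281656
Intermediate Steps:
(-15377 - 24214)*(n(136, -10) + 30090) = (-15377 - 24214)*((-10 + 136) + 30090) = -39591*(126 + 30090) = -39591*30216 = -1196281656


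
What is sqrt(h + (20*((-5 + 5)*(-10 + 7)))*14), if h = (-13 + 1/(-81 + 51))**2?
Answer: 391/30 ≈ 13.033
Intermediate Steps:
h = 152881/900 (h = (-13 + 1/(-30))**2 = (-13 - 1/30)**2 = (-391/30)**2 = 152881/900 ≈ 169.87)
sqrt(h + (20*((-5 + 5)*(-10 + 7)))*14) = sqrt(152881/900 + (20*((-5 + 5)*(-10 + 7)))*14) = sqrt(152881/900 + (20*(0*(-3)))*14) = sqrt(152881/900 + (20*0)*14) = sqrt(152881/900 + 0*14) = sqrt(152881/900 + 0) = sqrt(152881/900) = 391/30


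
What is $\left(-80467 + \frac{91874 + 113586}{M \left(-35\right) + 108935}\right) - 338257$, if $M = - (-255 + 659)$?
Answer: $- \frac{10306850168}{24615} \approx -4.1872 \cdot 10^{5}$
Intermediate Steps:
$M = -404$ ($M = \left(-1\right) 404 = -404$)
$\left(-80467 + \frac{91874 + 113586}{M \left(-35\right) + 108935}\right) - 338257 = \left(-80467 + \frac{91874 + 113586}{\left(-404\right) \left(-35\right) + 108935}\right) - 338257 = \left(-80467 + \frac{205460}{14140 + 108935}\right) - 338257 = \left(-80467 + \frac{205460}{123075}\right) - 338257 = \left(-80467 + 205460 \cdot \frac{1}{123075}\right) - 338257 = \left(-80467 + \frac{41092}{24615}\right) - 338257 = - \frac{1980654113}{24615} - 338257 = - \frac{10306850168}{24615}$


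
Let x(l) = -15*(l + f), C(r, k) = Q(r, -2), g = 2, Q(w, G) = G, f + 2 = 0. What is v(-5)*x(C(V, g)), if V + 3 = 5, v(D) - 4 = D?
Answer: -60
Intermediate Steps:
f = -2 (f = -2 + 0 = -2)
v(D) = 4 + D
V = 2 (V = -3 + 5 = 2)
C(r, k) = -2
x(l) = 30 - 15*l (x(l) = -15*(l - 2) = -15*(-2 + l) = 30 - 15*l)
v(-5)*x(C(V, g)) = (4 - 5)*(30 - 15*(-2)) = -(30 + 30) = -1*60 = -60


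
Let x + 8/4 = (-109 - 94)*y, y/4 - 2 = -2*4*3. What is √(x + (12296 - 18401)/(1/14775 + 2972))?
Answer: √702807951315057963/6273043 ≈ 133.64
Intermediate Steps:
y = -88 (y = 8 + 4*(-2*4*3) = 8 + 4*(-8*3) = 8 + 4*(-24) = 8 - 96 = -88)
x = 17862 (x = -2 + (-109 - 94)*(-88) = -2 - 203*(-88) = -2 + 17864 = 17862)
√(x + (12296 - 18401)/(1/14775 + 2972)) = √(17862 + (12296 - 18401)/(1/14775 + 2972)) = √(17862 - 6105/(1/14775 + 2972)) = √(17862 - 6105/43911301/14775) = √(17862 - 6105*14775/43911301) = √(17862 - 90201375/43911301) = √(784253457087/43911301) = √702807951315057963/6273043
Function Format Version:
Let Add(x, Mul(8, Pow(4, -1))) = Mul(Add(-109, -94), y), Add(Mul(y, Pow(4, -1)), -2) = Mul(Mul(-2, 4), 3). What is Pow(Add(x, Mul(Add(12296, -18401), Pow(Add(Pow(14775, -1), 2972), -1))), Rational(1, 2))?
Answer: Mul(Rational(1, 6273043), Pow(702807951315057963, Rational(1, 2))) ≈ 133.64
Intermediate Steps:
y = -88 (y = Add(8, Mul(4, Mul(Mul(-2, 4), 3))) = Add(8, Mul(4, Mul(-8, 3))) = Add(8, Mul(4, -24)) = Add(8, -96) = -88)
x = 17862 (x = Add(-2, Mul(Add(-109, -94), -88)) = Add(-2, Mul(-203, -88)) = Add(-2, 17864) = 17862)
Pow(Add(x, Mul(Add(12296, -18401), Pow(Add(Pow(14775, -1), 2972), -1))), Rational(1, 2)) = Pow(Add(17862, Mul(Add(12296, -18401), Pow(Add(Pow(14775, -1), 2972), -1))), Rational(1, 2)) = Pow(Add(17862, Mul(-6105, Pow(Add(Rational(1, 14775), 2972), -1))), Rational(1, 2)) = Pow(Add(17862, Mul(-6105, Pow(Rational(43911301, 14775), -1))), Rational(1, 2)) = Pow(Add(17862, Mul(-6105, Rational(14775, 43911301))), Rational(1, 2)) = Pow(Add(17862, Rational(-90201375, 43911301)), Rational(1, 2)) = Pow(Rational(784253457087, 43911301), Rational(1, 2)) = Mul(Rational(1, 6273043), Pow(702807951315057963, Rational(1, 2)))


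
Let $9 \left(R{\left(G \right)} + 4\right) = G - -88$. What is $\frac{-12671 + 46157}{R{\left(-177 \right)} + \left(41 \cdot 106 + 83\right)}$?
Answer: $\frac{150687}{19868} \approx 7.5844$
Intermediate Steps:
$R{\left(G \right)} = \frac{52}{9} + \frac{G}{9}$ ($R{\left(G \right)} = -4 + \frac{G - -88}{9} = -4 + \frac{G + 88}{9} = -4 + \frac{88 + G}{9} = -4 + \left(\frac{88}{9} + \frac{G}{9}\right) = \frac{52}{9} + \frac{G}{9}$)
$\frac{-12671 + 46157}{R{\left(-177 \right)} + \left(41 \cdot 106 + 83\right)} = \frac{-12671 + 46157}{\left(\frac{52}{9} + \frac{1}{9} \left(-177\right)\right) + \left(41 \cdot 106 + 83\right)} = \frac{33486}{\left(\frac{52}{9} - \frac{59}{3}\right) + \left(4346 + 83\right)} = \frac{33486}{- \frac{125}{9} + 4429} = \frac{33486}{\frac{39736}{9}} = 33486 \cdot \frac{9}{39736} = \frac{150687}{19868}$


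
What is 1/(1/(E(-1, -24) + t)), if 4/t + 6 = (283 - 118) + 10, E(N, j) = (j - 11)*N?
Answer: 5919/169 ≈ 35.024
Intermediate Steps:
E(N, j) = N*(-11 + j) (E(N, j) = (-11 + j)*N = N*(-11 + j))
t = 4/169 (t = 4/(-6 + ((283 - 118) + 10)) = 4/(-6 + (165 + 10)) = 4/(-6 + 175) = 4/169 ≈ 0.023669)
1/(1/(E(-1, -24) + t)) = 1/(1/(-(-11 - 24) + 4/169)) = 1/(1/(-1*(-35) + 4/169)) = 1/(1/(35 + 4/169)) = 1/(1/(5919/169)) = 1/(169/5919) = 5919/169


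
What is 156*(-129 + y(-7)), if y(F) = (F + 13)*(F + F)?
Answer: -33228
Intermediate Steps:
y(F) = 2*F*(13 + F) (y(F) = (13 + F)*(2*F) = 2*F*(13 + F))
156*(-129 + y(-7)) = 156*(-129 + 2*(-7)*(13 - 7)) = 156*(-129 + 2*(-7)*6) = 156*(-129 - 84) = 156*(-213) = -33228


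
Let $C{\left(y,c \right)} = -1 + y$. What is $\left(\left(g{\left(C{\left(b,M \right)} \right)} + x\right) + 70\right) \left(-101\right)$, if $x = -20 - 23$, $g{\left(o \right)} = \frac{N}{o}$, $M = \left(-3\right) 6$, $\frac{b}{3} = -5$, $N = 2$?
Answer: $- \frac{21715}{8} \approx -2714.4$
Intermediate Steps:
$b = -15$ ($b = 3 \left(-5\right) = -15$)
$M = -18$
$g{\left(o \right)} = \frac{2}{o}$
$x = -43$
$\left(\left(g{\left(C{\left(b,M \right)} \right)} + x\right) + 70\right) \left(-101\right) = \left(\left(\frac{2}{-1 - 15} - 43\right) + 70\right) \left(-101\right) = \left(\left(\frac{2}{-16} - 43\right) + 70\right) \left(-101\right) = \left(\left(2 \left(- \frac{1}{16}\right) - 43\right) + 70\right) \left(-101\right) = \left(\left(- \frac{1}{8} - 43\right) + 70\right) \left(-101\right) = \left(- \frac{345}{8} + 70\right) \left(-101\right) = \frac{215}{8} \left(-101\right) = - \frac{21715}{8}$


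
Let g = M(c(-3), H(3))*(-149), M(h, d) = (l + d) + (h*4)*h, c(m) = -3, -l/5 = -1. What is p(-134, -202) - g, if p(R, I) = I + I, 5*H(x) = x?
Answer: 28972/5 ≈ 5794.4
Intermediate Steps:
l = 5 (l = -5*(-1) = 5)
H(x) = x/5
M(h, d) = 5 + d + 4*h² (M(h, d) = (5 + d) + (h*4)*h = (5 + d) + (4*h)*h = (5 + d) + 4*h² = 5 + d + 4*h²)
p(R, I) = 2*I
g = -30992/5 (g = (5 + (⅕)*3 + 4*(-3)²)*(-149) = (5 + ⅗ + 4*9)*(-149) = (5 + ⅗ + 36)*(-149) = (208/5)*(-149) = -30992/5 ≈ -6198.4)
p(-134, -202) - g = 2*(-202) - 1*(-30992/5) = -404 + 30992/5 = 28972/5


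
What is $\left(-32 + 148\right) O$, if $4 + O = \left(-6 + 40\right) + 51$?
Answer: $9396$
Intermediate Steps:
$O = 81$ ($O = -4 + \left(\left(-6 + 40\right) + 51\right) = -4 + \left(34 + 51\right) = -4 + 85 = 81$)
$\left(-32 + 148\right) O = \left(-32 + 148\right) 81 = 116 \cdot 81 = 9396$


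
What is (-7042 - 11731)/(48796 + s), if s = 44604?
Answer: -18773/93400 ≈ -0.20100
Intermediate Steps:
(-7042 - 11731)/(48796 + s) = (-7042 - 11731)/(48796 + 44604) = -18773/93400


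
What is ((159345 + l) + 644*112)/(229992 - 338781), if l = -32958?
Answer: -198515/108789 ≈ -1.8248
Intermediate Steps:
((159345 + l) + 644*112)/(229992 - 338781) = ((159345 - 32958) + 644*112)/(229992 - 338781) = (126387 + 72128)/(-108789) = 198515*(-1/108789) = -198515/108789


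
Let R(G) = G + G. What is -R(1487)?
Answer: -2974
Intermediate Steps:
R(G) = 2*G
-R(1487) = -2*1487 = -1*2974 = -2974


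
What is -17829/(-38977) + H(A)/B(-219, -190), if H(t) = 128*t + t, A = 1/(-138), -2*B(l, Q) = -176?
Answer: 70495781/157778896 ≈ 0.44680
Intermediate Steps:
B(l, Q) = 88 (B(l, Q) = -1/2*(-176) = 88)
A = -1/138 ≈ -0.0072464
H(t) = 129*t
-17829/(-38977) + H(A)/B(-219, -190) = -17829/(-38977) + (129*(-1/138))/88 = -17829*(-1/38977) - 43/46*1/88 = 17829/38977 - 43/4048 = 70495781/157778896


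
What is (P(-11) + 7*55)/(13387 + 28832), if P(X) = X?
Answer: 374/42219 ≈ 0.0088586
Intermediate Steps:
(P(-11) + 7*55)/(13387 + 28832) = (-11 + 7*55)/(13387 + 28832) = (-11 + 385)/42219 = 374*(1/42219) = 374/42219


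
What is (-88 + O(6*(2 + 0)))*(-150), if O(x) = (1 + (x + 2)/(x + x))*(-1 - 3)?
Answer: 14150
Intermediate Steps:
O(x) = -4 - 2*(2 + x)/x (O(x) = (1 + (2 + x)/((2*x)))*(-4) = (1 + (2 + x)*(1/(2*x)))*(-4) = (1 + (2 + x)/(2*x))*(-4) = -4 - 2*(2 + x)/x)
(-88 + O(6*(2 + 0)))*(-150) = (-88 + (-6 - 4*1/(6*(2 + 0))))*(-150) = (-88 + (-6 - 4/(6*2)))*(-150) = (-88 + (-6 - 4/12))*(-150) = (-88 + (-6 - 4*1/12))*(-150) = (-88 + (-6 - ⅓))*(-150) = (-88 - 19/3)*(-150) = -283/3*(-150) = 14150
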